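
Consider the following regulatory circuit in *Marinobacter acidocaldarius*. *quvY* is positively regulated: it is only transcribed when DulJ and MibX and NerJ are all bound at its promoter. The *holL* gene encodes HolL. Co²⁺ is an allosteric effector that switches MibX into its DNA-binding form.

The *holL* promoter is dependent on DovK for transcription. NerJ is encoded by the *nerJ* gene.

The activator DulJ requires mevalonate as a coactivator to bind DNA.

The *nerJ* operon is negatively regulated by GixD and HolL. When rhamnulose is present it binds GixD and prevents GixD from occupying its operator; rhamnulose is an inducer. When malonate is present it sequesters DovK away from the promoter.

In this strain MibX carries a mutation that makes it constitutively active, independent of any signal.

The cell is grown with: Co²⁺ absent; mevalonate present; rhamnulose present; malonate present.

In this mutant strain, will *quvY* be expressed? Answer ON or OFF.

ON

Mevalonate is present, so DulJ is active.
MibX is constitutively active in this strain.
Rhamnulose is present, so GixD is inactive.
Malonate is present, so DovK is inactive.
Required activator DovK is absent, so *holL* is not transcribed.
So HolL is not produced.
With no repressor bound, *nerJ* is transcribed.
So NerJ is produced and active.
No repressor is bound and DulJ and MibX and NerJ are active, so *quvY* is transcribed.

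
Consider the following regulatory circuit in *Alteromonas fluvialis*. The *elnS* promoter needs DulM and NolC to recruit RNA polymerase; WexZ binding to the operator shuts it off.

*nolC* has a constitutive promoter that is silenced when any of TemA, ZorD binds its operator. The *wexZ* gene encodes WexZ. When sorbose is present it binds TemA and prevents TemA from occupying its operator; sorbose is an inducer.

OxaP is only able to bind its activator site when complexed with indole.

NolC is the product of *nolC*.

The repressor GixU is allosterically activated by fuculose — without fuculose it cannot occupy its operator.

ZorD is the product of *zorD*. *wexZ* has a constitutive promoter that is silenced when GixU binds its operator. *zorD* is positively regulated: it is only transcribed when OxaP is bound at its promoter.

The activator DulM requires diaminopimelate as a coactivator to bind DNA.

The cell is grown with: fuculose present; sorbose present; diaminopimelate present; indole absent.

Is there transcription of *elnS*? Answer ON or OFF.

Diaminopimelate is present, so DulM is active.
Fuculose is present, so GixU is active.
With repressor GixU bound, *wexZ* is not transcribed.
So WexZ is not produced.
Sorbose is present, so TemA is inactive.
Indole is absent, so OxaP is inactive.
Required activator OxaP is absent, so *zorD* is not transcribed.
So ZorD is not produced.
With no repressor bound, *nolC* is transcribed.
So NolC is produced and active.
No repressor is bound and DulM and NolC are active, so *elnS* is transcribed.

ON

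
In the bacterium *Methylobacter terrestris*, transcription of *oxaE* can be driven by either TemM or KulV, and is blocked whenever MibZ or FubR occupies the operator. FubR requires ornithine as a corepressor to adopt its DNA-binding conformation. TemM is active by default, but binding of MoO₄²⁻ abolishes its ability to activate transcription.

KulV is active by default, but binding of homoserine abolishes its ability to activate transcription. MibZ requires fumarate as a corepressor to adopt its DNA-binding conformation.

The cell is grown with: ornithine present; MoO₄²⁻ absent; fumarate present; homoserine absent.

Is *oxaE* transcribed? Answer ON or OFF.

Fumarate is present, so MibZ is active.
Ornithine is present, so FubR is active.
MoO₄²⁻ is absent, so TemM is active.
Homoserine is absent, so KulV is active.
With repressor MibZ bound, *oxaE* is not transcribed.

OFF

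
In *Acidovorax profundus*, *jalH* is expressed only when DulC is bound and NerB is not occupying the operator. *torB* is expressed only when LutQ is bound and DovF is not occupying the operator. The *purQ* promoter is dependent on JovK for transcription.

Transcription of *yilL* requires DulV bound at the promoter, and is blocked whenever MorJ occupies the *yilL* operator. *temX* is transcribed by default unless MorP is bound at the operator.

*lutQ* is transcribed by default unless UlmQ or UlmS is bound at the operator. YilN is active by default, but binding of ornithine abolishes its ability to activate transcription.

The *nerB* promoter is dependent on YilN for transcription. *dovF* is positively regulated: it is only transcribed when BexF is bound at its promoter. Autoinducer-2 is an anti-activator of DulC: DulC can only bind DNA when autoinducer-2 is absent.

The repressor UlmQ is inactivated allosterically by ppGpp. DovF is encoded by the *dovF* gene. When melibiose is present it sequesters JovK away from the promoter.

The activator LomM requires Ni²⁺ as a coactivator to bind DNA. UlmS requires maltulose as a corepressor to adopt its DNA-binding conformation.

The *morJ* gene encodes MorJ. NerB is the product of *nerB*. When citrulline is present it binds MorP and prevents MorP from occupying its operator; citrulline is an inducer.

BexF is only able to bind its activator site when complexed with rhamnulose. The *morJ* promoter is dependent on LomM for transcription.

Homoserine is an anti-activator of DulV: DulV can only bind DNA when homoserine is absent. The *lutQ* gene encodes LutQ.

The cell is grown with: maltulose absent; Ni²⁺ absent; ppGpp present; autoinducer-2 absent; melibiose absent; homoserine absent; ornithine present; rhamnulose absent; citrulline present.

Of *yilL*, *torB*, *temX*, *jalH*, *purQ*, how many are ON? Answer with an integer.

Ni²⁺ is absent, so LomM is inactive.
Required activator LomM is absent, so *morJ* is not transcribed.
So MorJ is not produced.
Homoserine is absent, so DulV is active.
No repressor is bound and DulV is active, so *yilL* is transcribed.
→ *yilL* is ON.
ppGpp is present, so UlmQ is inactive.
Maltulose is absent, so UlmS is inactive.
With no repressor bound, *lutQ* is transcribed.
So LutQ is produced and active.
Rhamnulose is absent, so BexF is inactive.
Required activator BexF is absent, so *dovF* is not transcribed.
So DovF is not produced.
No repressor is bound and LutQ is active, so *torB* is transcribed.
→ *torB* is ON.
Citrulline is present, so MorP is inactive.
With no repressor bound, *temX* is transcribed.
→ *temX* is ON.
Ornithine is present, so YilN is inactive.
Required activator YilN is absent, so *nerB* is not transcribed.
So NerB is not produced.
Autoinducer-2 is absent, so DulC is active.
No repressor is bound and DulC is active, so *jalH* is transcribed.
→ *jalH* is ON.
Melibiose is absent, so JovK is active.
No repressor is bound and JovK is active, so *purQ* is transcribed.
→ *purQ* is ON.
5 of the 5 genes are transcribed.

5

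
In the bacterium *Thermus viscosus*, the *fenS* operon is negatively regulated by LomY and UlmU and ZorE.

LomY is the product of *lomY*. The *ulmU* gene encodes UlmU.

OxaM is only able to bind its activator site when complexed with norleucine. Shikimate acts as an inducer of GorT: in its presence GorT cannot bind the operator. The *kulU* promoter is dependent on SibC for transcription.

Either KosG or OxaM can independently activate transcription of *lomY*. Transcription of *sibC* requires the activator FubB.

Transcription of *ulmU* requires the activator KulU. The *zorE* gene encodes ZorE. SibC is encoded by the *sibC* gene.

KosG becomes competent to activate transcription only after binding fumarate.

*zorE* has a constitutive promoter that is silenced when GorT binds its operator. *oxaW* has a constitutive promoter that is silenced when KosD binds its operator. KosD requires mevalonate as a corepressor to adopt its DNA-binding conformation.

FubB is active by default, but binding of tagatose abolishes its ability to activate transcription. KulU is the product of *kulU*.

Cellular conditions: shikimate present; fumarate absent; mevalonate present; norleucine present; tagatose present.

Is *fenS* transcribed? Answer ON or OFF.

Fumarate is absent, so KosG is inactive.
Norleucine is present, so OxaM is active.
Activator OxaM is present, so *lomY* is transcribed.
So LomY is produced and active.
Tagatose is present, so FubB is inactive.
Required activator FubB is absent, so *sibC* is not transcribed.
So SibC is not produced.
Required activator SibC is absent, so *kulU* is not transcribed.
So KulU is not produced.
Required activator KulU is absent, so *ulmU* is not transcribed.
So UlmU is not produced.
Shikimate is present, so GorT is inactive.
With no repressor bound, *zorE* is transcribed.
So ZorE is produced and active.
With repressor LomY bound, *fenS* is not transcribed.

OFF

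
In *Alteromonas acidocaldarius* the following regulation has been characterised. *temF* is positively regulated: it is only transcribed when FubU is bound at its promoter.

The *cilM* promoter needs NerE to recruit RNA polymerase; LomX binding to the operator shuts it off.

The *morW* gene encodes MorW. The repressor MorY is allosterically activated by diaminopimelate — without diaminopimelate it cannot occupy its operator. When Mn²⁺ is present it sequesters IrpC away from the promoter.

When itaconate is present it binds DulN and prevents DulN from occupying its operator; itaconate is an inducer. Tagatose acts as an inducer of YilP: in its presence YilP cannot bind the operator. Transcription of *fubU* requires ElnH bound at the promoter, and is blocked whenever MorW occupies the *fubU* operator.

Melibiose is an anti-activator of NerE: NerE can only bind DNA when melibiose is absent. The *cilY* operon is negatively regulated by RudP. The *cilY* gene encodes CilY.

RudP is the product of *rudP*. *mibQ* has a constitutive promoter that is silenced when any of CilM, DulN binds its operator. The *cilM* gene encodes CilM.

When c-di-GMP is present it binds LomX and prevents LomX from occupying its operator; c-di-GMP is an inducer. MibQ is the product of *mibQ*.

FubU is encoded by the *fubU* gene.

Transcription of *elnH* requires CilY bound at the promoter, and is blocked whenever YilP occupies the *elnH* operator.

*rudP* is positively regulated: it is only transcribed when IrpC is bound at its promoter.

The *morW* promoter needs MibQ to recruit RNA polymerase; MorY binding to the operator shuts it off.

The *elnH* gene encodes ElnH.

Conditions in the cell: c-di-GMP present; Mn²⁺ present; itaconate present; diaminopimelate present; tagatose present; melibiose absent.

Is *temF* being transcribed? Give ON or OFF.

Mn²⁺ is present, so IrpC is inactive.
Required activator IrpC is absent, so *rudP* is not transcribed.
So RudP is not produced.
With no repressor bound, *cilY* is transcribed.
So CilY is produced and active.
Tagatose is present, so YilP is inactive.
No repressor is bound and CilY is active, so *elnH* is transcribed.
So ElnH is produced and active.
Diaminopimelate is present, so MorY is active.
Melibiose is absent, so NerE is active.
c-di-GMP is present, so LomX is inactive.
No repressor is bound and NerE is active, so *cilM* is transcribed.
So CilM is produced and active.
Itaconate is present, so DulN is inactive.
With repressor CilM bound, *mibQ* is not transcribed.
So MibQ is not produced.
With repressor MorY bound, *morW* is not transcribed.
So MorW is not produced.
No repressor is bound and ElnH is active, so *fubU* is transcribed.
So FubU is produced and active.
No repressor is bound and FubU is active, so *temF* is transcribed.

ON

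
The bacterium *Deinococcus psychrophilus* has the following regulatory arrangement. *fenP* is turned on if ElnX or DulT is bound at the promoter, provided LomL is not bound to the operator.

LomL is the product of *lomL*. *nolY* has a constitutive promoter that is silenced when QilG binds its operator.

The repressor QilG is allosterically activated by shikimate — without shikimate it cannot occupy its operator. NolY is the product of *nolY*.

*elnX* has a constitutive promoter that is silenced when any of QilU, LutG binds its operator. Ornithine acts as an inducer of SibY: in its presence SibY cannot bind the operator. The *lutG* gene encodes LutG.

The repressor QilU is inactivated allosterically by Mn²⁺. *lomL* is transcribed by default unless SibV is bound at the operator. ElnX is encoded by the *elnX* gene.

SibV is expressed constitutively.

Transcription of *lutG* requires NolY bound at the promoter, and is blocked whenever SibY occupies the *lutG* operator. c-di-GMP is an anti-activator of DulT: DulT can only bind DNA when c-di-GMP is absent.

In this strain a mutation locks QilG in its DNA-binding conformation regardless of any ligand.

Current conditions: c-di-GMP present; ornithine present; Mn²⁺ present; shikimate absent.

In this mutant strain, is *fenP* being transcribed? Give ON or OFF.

ON

SibV is produced constitutively and is active.
With repressor SibV bound, *lomL* is not transcribed.
So LomL is not produced.
Mn²⁺ is present, so QilU is inactive.
QilG is constitutively active in this strain.
With repressor QilG bound, *nolY* is not transcribed.
So NolY is not produced.
Ornithine is present, so SibY is inactive.
Required activator NolY is absent, so *lutG* is not transcribed.
So LutG is not produced.
With no repressor bound, *elnX* is transcribed.
So ElnX is produced and active.
c-di-GMP is present, so DulT is inactive.
Activator ElnX is present, so *fenP* is transcribed.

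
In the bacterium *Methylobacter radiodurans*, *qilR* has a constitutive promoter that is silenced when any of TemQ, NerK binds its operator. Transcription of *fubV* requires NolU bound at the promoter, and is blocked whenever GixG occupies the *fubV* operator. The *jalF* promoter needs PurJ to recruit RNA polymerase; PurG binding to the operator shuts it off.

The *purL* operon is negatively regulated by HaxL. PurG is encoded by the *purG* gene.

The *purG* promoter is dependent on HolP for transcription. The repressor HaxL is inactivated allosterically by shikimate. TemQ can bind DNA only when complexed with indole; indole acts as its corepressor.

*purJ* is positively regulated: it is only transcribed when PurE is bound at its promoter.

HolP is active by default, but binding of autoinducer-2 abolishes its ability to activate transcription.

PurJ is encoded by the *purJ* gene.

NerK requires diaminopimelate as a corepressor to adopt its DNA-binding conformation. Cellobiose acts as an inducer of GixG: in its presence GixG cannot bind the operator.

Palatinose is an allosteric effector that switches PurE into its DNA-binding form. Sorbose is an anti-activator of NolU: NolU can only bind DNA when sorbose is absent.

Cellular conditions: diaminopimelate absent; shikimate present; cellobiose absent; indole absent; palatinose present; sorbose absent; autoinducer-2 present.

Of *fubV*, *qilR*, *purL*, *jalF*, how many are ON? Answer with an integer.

Sorbose is absent, so NolU is active.
Cellobiose is absent, so GixG is active.
With repressor GixG bound, *fubV* is not transcribed.
→ *fubV* is OFF.
Indole is absent, so TemQ is inactive.
Diaminopimelate is absent, so NerK is inactive.
With no repressor bound, *qilR* is transcribed.
→ *qilR* is ON.
Shikimate is present, so HaxL is inactive.
With no repressor bound, *purL* is transcribed.
→ *purL* is ON.
Palatinose is present, so PurE is active.
No repressor is bound and PurE is active, so *purJ* is transcribed.
So PurJ is produced and active.
Autoinducer-2 is present, so HolP is inactive.
Required activator HolP is absent, so *purG* is not transcribed.
So PurG is not produced.
No repressor is bound and PurJ is active, so *jalF* is transcribed.
→ *jalF* is ON.
3 of the 4 genes are transcribed.

3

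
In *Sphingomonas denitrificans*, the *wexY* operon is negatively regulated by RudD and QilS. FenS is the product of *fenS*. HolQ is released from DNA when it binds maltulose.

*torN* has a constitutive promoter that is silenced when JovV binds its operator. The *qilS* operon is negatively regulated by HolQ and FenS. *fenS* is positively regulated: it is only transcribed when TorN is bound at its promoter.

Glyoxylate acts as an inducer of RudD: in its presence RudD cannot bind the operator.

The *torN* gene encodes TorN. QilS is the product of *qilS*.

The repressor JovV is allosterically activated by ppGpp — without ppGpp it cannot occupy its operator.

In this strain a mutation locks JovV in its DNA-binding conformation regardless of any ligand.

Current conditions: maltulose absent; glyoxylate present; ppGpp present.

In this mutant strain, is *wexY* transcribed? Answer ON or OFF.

Glyoxylate is present, so RudD is inactive.
Maltulose is absent, so HolQ is active.
JovV is constitutively active in this strain.
With repressor JovV bound, *torN* is not transcribed.
So TorN is not produced.
Required activator TorN is absent, so *fenS* is not transcribed.
So FenS is not produced.
With repressor HolQ bound, *qilS* is not transcribed.
So QilS is not produced.
With no repressor bound, *wexY* is transcribed.

ON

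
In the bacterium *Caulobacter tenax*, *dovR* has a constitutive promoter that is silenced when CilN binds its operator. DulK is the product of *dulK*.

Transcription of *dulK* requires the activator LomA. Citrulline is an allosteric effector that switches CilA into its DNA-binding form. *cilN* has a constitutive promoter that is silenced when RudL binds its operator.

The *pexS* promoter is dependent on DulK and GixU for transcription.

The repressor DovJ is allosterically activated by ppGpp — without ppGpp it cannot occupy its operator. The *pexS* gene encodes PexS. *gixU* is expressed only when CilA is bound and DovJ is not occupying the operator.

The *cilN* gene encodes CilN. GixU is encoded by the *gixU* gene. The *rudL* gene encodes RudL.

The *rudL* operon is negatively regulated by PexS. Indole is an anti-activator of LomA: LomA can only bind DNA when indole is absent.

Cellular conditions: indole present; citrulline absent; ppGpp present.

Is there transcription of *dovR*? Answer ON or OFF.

ON

Indole is present, so LomA is inactive.
Required activator LomA is absent, so *dulK* is not transcribed.
So DulK is not produced.
ppGpp is present, so DovJ is active.
Citrulline is absent, so CilA is inactive.
With repressor DovJ bound, *gixU* is not transcribed.
So GixU is not produced.
Required activator DulK is absent, so *pexS* is not transcribed.
So PexS is not produced.
With no repressor bound, *rudL* is transcribed.
So RudL is produced and active.
With repressor RudL bound, *cilN* is not transcribed.
So CilN is not produced.
With no repressor bound, *dovR* is transcribed.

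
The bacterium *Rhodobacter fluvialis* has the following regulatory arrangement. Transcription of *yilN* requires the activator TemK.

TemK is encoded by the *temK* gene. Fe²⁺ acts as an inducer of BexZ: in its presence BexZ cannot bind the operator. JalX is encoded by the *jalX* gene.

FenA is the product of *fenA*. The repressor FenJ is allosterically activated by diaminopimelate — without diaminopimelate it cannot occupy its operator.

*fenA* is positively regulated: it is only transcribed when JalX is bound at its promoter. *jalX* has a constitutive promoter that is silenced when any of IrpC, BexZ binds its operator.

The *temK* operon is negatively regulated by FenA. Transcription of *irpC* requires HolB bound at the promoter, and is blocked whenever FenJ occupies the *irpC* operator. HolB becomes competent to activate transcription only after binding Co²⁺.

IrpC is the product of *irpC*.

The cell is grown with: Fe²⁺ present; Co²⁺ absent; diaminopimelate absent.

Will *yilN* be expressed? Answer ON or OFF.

OFF

Diaminopimelate is absent, so FenJ is inactive.
Co²⁺ is absent, so HolB is inactive.
Required activator HolB is absent, so *irpC* is not transcribed.
So IrpC is not produced.
Fe²⁺ is present, so BexZ is inactive.
With no repressor bound, *jalX* is transcribed.
So JalX is produced and active.
No repressor is bound and JalX is active, so *fenA* is transcribed.
So FenA is produced and active.
With repressor FenA bound, *temK* is not transcribed.
So TemK is not produced.
Required activator TemK is absent, so *yilN* is not transcribed.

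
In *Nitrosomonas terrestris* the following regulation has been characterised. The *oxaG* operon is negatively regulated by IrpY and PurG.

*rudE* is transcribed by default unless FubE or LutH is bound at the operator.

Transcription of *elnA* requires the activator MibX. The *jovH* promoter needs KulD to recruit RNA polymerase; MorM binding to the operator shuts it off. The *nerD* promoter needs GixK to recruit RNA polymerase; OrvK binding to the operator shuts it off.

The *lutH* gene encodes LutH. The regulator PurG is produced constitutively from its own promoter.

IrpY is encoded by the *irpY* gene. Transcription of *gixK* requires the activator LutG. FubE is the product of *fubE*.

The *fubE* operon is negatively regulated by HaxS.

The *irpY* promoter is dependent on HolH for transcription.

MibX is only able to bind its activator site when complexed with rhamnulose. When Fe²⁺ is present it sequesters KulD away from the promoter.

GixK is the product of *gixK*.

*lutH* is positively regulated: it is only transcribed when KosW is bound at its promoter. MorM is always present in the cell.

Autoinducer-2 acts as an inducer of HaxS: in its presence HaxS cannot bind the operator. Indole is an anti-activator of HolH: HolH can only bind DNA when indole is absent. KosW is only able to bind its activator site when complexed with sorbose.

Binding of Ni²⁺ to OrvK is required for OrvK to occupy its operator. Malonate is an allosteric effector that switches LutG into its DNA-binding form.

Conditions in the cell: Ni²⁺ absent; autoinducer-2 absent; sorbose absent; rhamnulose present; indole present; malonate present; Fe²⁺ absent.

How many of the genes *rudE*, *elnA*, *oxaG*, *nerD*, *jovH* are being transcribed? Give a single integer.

3

Autoinducer-2 is absent, so HaxS is active.
With repressor HaxS bound, *fubE* is not transcribed.
So FubE is not produced.
Sorbose is absent, so KosW is inactive.
Required activator KosW is absent, so *lutH* is not transcribed.
So LutH is not produced.
With no repressor bound, *rudE* is transcribed.
→ *rudE* is ON.
Rhamnulose is present, so MibX is active.
No repressor is bound and MibX is active, so *elnA* is transcribed.
→ *elnA* is ON.
Indole is present, so HolH is inactive.
Required activator HolH is absent, so *irpY* is not transcribed.
So IrpY is not produced.
PurG is produced constitutively and is active.
With repressor PurG bound, *oxaG* is not transcribed.
→ *oxaG* is OFF.
Ni²⁺ is absent, so OrvK is inactive.
Malonate is present, so LutG is active.
No repressor is bound and LutG is active, so *gixK* is transcribed.
So GixK is produced and active.
No repressor is bound and GixK is active, so *nerD* is transcribed.
→ *nerD* is ON.
Fe²⁺ is absent, so KulD is active.
MorM is produced constitutively and is active.
With repressor MorM bound, *jovH* is not transcribed.
→ *jovH* is OFF.
3 of the 5 genes are transcribed.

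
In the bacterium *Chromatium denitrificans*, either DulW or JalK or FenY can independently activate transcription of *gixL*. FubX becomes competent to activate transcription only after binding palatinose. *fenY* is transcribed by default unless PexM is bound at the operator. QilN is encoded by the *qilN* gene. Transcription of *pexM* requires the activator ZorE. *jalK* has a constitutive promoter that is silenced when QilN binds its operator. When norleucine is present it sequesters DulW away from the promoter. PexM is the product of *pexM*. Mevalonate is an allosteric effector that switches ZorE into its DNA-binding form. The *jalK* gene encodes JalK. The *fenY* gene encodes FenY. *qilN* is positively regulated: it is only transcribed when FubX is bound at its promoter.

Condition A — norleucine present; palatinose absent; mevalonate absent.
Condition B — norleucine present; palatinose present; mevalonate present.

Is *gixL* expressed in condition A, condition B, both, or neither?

Condition A:
Norleucine is present, so DulW is inactive.
Palatinose is absent, so FubX is inactive.
Required activator FubX is absent, so *qilN* is not transcribed.
So QilN is not produced.
With no repressor bound, *jalK* is transcribed.
So JalK is produced and active.
Mevalonate is absent, so ZorE is inactive.
Required activator ZorE is absent, so *pexM* is not transcribed.
So PexM is not produced.
With no repressor bound, *fenY* is transcribed.
So FenY is produced and active.
Activator JalK is present, so *gixL* is transcribed.
→ *gixL* is ON in A.
Condition B:
Norleucine is present, so DulW is inactive.
Palatinose is present, so FubX is active.
No repressor is bound and FubX is active, so *qilN* is transcribed.
So QilN is produced and active.
With repressor QilN bound, *jalK* is not transcribed.
So JalK is not produced.
Mevalonate is present, so ZorE is active.
No repressor is bound and ZorE is active, so *pexM* is transcribed.
So PexM is produced and active.
With repressor PexM bound, *fenY* is not transcribed.
So FenY is not produced.
No activator is available at the *gixL* promoter, so *gixL* is not transcribed.
→ *gixL* is OFF in B.

A only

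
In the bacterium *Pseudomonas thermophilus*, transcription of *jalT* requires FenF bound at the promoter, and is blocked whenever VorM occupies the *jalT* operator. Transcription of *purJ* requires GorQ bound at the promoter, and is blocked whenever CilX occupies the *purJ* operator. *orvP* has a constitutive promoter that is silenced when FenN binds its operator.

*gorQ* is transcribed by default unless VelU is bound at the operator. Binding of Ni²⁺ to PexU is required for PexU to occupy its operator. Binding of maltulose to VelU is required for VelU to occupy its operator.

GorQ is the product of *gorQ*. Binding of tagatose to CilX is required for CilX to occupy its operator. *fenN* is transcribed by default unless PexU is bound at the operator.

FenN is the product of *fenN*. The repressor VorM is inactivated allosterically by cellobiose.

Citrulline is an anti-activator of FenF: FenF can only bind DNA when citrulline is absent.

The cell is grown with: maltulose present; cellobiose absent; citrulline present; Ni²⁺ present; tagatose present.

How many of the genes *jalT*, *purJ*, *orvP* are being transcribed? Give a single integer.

1

Citrulline is present, so FenF is inactive.
Cellobiose is absent, so VorM is active.
With repressor VorM bound, *jalT* is not transcribed.
→ *jalT* is OFF.
Maltulose is present, so VelU is active.
With repressor VelU bound, *gorQ* is not transcribed.
So GorQ is not produced.
Tagatose is present, so CilX is active.
With repressor CilX bound, *purJ* is not transcribed.
→ *purJ* is OFF.
Ni²⁺ is present, so PexU is active.
With repressor PexU bound, *fenN* is not transcribed.
So FenN is not produced.
With no repressor bound, *orvP* is transcribed.
→ *orvP* is ON.
1 of the 3 genes is transcribed.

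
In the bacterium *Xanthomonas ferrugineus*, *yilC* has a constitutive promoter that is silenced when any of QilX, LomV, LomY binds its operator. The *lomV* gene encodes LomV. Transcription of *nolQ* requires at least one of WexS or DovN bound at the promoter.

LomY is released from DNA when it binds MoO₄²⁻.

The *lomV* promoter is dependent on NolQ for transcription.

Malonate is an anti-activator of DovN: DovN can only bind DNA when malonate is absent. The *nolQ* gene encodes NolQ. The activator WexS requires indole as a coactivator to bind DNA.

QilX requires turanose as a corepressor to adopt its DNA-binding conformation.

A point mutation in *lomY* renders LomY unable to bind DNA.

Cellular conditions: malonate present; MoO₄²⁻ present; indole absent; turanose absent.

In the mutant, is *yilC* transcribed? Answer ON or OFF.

ON

Turanose is absent, so QilX is inactive.
Indole is absent, so WexS is inactive.
Malonate is present, so DovN is inactive.
No activator is available at the *nolQ* promoter, so *nolQ* is not transcribed.
So NolQ is not produced.
Required activator NolQ is absent, so *lomV* is not transcribed.
So LomV is not produced.
LomY is non-functional in this strain, so it has no effect.
With no repressor bound, *yilC* is transcribed.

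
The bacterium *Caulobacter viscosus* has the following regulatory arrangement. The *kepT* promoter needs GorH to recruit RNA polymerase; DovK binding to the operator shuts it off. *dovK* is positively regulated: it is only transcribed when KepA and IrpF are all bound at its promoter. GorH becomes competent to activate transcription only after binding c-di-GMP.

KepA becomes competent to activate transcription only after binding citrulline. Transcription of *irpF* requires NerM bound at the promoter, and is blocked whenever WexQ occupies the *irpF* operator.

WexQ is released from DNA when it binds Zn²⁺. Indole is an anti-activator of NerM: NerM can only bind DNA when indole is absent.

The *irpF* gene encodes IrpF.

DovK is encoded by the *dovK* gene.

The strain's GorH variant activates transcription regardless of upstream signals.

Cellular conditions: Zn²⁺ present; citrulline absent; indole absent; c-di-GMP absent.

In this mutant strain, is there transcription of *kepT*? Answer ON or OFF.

ON

Citrulline is absent, so KepA is inactive.
Zn²⁺ is present, so WexQ is inactive.
Indole is absent, so NerM is active.
No repressor is bound and NerM is active, so *irpF* is transcribed.
So IrpF is produced and active.
Required activator KepA is absent, so *dovK* is not transcribed.
So DovK is not produced.
GorH is constitutively active in this strain.
No repressor is bound and GorH is active, so *kepT* is transcribed.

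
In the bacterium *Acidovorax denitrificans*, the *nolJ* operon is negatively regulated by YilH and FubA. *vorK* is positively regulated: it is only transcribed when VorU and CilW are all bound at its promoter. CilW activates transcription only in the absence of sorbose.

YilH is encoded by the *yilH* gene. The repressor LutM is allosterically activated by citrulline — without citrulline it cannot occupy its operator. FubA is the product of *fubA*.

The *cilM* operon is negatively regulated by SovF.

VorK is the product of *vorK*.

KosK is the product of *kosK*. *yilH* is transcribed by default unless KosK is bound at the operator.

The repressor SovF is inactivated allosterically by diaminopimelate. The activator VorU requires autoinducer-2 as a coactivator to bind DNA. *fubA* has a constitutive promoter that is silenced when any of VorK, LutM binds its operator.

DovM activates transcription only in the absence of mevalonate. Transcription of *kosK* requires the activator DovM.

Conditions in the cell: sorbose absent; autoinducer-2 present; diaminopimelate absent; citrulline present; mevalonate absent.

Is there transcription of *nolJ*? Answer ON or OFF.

Mevalonate is absent, so DovM is active.
No repressor is bound and DovM is active, so *kosK* is transcribed.
So KosK is produced and active.
With repressor KosK bound, *yilH* is not transcribed.
So YilH is not produced.
Autoinducer-2 is present, so VorU is active.
Sorbose is absent, so CilW is active.
No repressor is bound and VorU and CilW are active, so *vorK* is transcribed.
So VorK is produced and active.
Citrulline is present, so LutM is active.
With repressor VorK bound, *fubA* is not transcribed.
So FubA is not produced.
With no repressor bound, *nolJ* is transcribed.

ON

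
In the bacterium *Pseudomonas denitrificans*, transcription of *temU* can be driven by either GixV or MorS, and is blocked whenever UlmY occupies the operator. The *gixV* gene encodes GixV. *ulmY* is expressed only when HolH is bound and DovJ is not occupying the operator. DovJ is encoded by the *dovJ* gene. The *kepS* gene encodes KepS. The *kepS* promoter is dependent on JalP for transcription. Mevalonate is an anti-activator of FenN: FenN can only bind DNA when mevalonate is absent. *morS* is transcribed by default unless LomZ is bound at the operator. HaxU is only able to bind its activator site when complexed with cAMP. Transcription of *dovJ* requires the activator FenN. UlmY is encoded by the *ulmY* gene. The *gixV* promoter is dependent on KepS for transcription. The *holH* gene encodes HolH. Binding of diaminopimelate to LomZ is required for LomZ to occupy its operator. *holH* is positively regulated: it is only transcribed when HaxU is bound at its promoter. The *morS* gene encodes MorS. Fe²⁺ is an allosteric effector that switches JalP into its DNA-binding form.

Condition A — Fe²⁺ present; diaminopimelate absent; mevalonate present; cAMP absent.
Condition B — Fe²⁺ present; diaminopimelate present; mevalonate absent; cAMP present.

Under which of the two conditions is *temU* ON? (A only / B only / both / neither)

Condition A:
Fe²⁺ is present, so JalP is active.
No repressor is bound and JalP is active, so *kepS* is transcribed.
So KepS is produced and active.
No repressor is bound and KepS is active, so *gixV* is transcribed.
So GixV is produced and active.
Diaminopimelate is absent, so LomZ is inactive.
With no repressor bound, *morS* is transcribed.
So MorS is produced and active.
Mevalonate is present, so FenN is inactive.
Required activator FenN is absent, so *dovJ* is not transcribed.
So DovJ is not produced.
cAMP is absent, so HaxU is inactive.
Required activator HaxU is absent, so *holH* is not transcribed.
So HolH is not produced.
Required activator HolH is absent, so *ulmY* is not transcribed.
So UlmY is not produced.
Activator GixV is present, so *temU* is transcribed.
→ *temU* is ON in A.
Condition B:
Fe²⁺ is present, so JalP is active.
No repressor is bound and JalP is active, so *kepS* is transcribed.
So KepS is produced and active.
No repressor is bound and KepS is active, so *gixV* is transcribed.
So GixV is produced and active.
Diaminopimelate is present, so LomZ is active.
With repressor LomZ bound, *morS* is not transcribed.
So MorS is not produced.
Mevalonate is absent, so FenN is active.
No repressor is bound and FenN is active, so *dovJ* is transcribed.
So DovJ is produced and active.
cAMP is present, so HaxU is active.
No repressor is bound and HaxU is active, so *holH* is transcribed.
So HolH is produced and active.
With repressor DovJ bound, *ulmY* is not transcribed.
So UlmY is not produced.
Activator GixV is present, so *temU* is transcribed.
→ *temU* is ON in B.

both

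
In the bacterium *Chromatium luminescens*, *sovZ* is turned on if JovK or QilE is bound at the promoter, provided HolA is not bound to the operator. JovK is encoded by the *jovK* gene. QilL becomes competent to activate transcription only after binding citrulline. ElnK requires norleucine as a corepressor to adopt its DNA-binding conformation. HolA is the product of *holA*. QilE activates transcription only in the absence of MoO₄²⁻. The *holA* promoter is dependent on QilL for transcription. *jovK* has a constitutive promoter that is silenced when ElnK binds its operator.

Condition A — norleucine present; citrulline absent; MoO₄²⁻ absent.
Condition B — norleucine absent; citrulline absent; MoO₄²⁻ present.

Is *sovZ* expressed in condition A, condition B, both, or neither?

Condition A:
Norleucine is present, so ElnK is active.
With repressor ElnK bound, *jovK* is not transcribed.
So JovK is not produced.
Citrulline is absent, so QilL is inactive.
Required activator QilL is absent, so *holA* is not transcribed.
So HolA is not produced.
MoO₄²⁻ is absent, so QilE is active.
Activator QilE is present, so *sovZ* is transcribed.
→ *sovZ* is ON in A.
Condition B:
Norleucine is absent, so ElnK is inactive.
With no repressor bound, *jovK* is transcribed.
So JovK is produced and active.
Citrulline is absent, so QilL is inactive.
Required activator QilL is absent, so *holA* is not transcribed.
So HolA is not produced.
MoO₄²⁻ is present, so QilE is inactive.
Activator JovK is present, so *sovZ* is transcribed.
→ *sovZ* is ON in B.

both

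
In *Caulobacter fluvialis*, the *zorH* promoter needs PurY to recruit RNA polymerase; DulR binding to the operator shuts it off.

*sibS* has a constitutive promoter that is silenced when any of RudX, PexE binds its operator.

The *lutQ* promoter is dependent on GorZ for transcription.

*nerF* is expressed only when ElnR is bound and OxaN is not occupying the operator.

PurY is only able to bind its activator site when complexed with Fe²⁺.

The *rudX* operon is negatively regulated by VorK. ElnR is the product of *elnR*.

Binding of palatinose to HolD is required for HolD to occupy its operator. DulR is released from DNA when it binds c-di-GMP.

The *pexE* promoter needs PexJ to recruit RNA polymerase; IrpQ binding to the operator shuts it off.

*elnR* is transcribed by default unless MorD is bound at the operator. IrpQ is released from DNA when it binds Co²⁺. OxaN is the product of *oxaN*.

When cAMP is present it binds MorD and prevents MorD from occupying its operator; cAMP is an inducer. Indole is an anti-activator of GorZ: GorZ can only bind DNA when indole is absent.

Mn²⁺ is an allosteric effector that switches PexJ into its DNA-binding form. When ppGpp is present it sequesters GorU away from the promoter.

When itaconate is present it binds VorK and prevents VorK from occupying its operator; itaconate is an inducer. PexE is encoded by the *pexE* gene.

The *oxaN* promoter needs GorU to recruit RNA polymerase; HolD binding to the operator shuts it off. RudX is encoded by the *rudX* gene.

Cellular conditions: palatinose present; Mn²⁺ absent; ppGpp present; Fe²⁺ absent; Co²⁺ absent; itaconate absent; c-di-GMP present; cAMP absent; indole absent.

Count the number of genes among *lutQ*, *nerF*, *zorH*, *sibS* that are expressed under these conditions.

2

Indole is absent, so GorZ is active.
No repressor is bound and GorZ is active, so *lutQ* is transcribed.
→ *lutQ* is ON.
Palatinose is present, so HolD is active.
ppGpp is present, so GorU is inactive.
With repressor HolD bound, *oxaN* is not transcribed.
So OxaN is not produced.
cAMP is absent, so MorD is active.
With repressor MorD bound, *elnR* is not transcribed.
So ElnR is not produced.
Required activator ElnR is absent, so *nerF* is not transcribed.
→ *nerF* is OFF.
c-di-GMP is present, so DulR is inactive.
Fe²⁺ is absent, so PurY is inactive.
Required activator PurY is absent, so *zorH* is not transcribed.
→ *zorH* is OFF.
Itaconate is absent, so VorK is active.
With repressor VorK bound, *rudX* is not transcribed.
So RudX is not produced.
Mn²⁺ is absent, so PexJ is inactive.
Co²⁺ is absent, so IrpQ is active.
With repressor IrpQ bound, *pexE* is not transcribed.
So PexE is not produced.
With no repressor bound, *sibS* is transcribed.
→ *sibS* is ON.
2 of the 4 genes are transcribed.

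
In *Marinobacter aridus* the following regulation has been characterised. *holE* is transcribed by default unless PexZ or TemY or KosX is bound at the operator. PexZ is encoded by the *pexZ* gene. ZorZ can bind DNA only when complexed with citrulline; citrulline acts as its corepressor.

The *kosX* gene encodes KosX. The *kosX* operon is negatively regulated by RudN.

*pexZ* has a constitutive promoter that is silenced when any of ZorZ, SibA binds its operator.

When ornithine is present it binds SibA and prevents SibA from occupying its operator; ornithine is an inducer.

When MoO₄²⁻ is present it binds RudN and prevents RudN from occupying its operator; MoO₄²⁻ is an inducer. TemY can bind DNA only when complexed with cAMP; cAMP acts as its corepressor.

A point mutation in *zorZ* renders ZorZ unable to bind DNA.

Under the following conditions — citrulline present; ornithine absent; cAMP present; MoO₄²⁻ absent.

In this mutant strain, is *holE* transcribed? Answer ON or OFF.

ZorZ is non-functional in this strain, so it has no effect.
Ornithine is absent, so SibA is active.
With repressor SibA bound, *pexZ* is not transcribed.
So PexZ is not produced.
cAMP is present, so TemY is active.
MoO₄²⁻ is absent, so RudN is active.
With repressor RudN bound, *kosX* is not transcribed.
So KosX is not produced.
With repressor TemY bound, *holE* is not transcribed.

OFF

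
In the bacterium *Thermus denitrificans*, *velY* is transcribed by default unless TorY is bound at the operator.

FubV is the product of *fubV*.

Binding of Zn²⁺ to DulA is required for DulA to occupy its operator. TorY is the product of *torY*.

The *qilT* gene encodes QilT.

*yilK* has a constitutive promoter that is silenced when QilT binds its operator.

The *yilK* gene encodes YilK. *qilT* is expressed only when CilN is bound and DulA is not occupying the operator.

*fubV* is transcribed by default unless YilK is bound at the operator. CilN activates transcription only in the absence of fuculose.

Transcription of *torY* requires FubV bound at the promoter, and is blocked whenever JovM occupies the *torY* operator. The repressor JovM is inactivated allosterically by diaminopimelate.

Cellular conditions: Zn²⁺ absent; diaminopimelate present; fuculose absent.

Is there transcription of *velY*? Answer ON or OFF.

Zn²⁺ is absent, so DulA is inactive.
Fuculose is absent, so CilN is active.
No repressor is bound and CilN is active, so *qilT* is transcribed.
So QilT is produced and active.
With repressor QilT bound, *yilK* is not transcribed.
So YilK is not produced.
With no repressor bound, *fubV* is transcribed.
So FubV is produced and active.
Diaminopimelate is present, so JovM is inactive.
No repressor is bound and FubV is active, so *torY* is transcribed.
So TorY is produced and active.
With repressor TorY bound, *velY* is not transcribed.

OFF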